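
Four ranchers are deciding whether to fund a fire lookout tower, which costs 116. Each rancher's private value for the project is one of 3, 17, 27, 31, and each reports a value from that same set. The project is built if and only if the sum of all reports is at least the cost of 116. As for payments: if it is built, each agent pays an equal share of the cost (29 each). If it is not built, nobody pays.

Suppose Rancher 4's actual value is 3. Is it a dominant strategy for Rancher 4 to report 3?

Check each profile of the others' reports and compare truth against every alternative report.
Others report (3, 3, 3): truth gives 0, best alternative gives 0.
Others report (3, 3, 17): truth gives 0, best alternative gives 0.
Others report (3, 3, 27): truth gives 0, best alternative gives 0.
Others report (3, 3, 31): truth gives 0, best alternative gives 0.
Others report (3, 17, 3): truth gives 0, best alternative gives 0.
Others report (3, 17, 17): truth gives 0, best alternative gives 0.
(Remaining 58 profiles checked similarly; truth is weakly best in each.)
In every case the truthful report is at least as good as any alternative, so it is a dominant strategy.

Yes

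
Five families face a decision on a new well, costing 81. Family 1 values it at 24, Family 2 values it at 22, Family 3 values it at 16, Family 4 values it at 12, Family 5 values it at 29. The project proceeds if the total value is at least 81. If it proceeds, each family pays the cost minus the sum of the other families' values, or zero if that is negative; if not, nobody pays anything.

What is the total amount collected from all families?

9

Total value 103 ≥ cost 81, so it is built.
Family 1: others sum to 79; max(0, 81 - 79) = 2.
Family 2: others sum to 81; max(0, 81 - 81) = 0.
Family 3: others sum to 87; max(0, 81 - 87) = 0.
Family 4: others sum to 91; max(0, 81 - 91) = 0.
Family 5: others sum to 74; max(0, 81 - 74) = 7.
Total collected = 2 + 0 + 0 + 0 + 7 = 9.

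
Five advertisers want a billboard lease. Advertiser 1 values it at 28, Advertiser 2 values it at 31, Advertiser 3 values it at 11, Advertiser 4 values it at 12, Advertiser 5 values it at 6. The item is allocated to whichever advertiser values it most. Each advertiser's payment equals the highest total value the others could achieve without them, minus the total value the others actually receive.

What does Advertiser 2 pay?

28

Advertiser 2 has the highest value and receives the item.
Without Advertiser 2, the item would go to the next-highest value, 28, so the others could achieve 28.
With Advertiser 2 present and winning, the others receive nothing, so their total is 0.
Payment = 28 - 0 = 28.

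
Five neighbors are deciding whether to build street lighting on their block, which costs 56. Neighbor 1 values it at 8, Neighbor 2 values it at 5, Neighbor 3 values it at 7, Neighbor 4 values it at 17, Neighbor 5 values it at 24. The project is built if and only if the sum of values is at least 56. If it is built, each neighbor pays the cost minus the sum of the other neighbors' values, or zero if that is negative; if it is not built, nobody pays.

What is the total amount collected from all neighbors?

36

Total value 61 ≥ cost 56, so it is built.
Neighbor 1: others sum to 53; max(0, 56 - 53) = 3.
Neighbor 2: others sum to 56; max(0, 56 - 56) = 0.
Neighbor 3: others sum to 54; max(0, 56 - 54) = 2.
Neighbor 4: others sum to 44; max(0, 56 - 44) = 12.
Neighbor 5: others sum to 37; max(0, 56 - 37) = 19.
Total collected = 3 + 0 + 2 + 12 + 19 = 36.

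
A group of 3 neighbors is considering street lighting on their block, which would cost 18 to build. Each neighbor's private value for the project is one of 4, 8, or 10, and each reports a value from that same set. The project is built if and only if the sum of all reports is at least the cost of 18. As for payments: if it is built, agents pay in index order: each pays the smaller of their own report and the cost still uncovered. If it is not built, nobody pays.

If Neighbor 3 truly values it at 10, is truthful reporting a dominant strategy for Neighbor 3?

Check each profile of the others' reports and compare truth against every alternative report.
Others report (8, 10): truth gives 10, best alternative gives 10.
Others report (10, 8): truth gives 10, best alternative gives 10.
Others report (10, 10): truth gives 10, best alternative gives 10.
Others report (8, 8): truth gives 8, best alternative gives 8.
Others report (4, 10): truth gives 6, best alternative gives 6.
Others report (10, 4): truth gives 6, best alternative gives 6.
(Remaining 3 profiles checked similarly; truth is weakly best in each.)
In every case the truthful report is at least as good as any alternative, so it is a dominant strategy.

Yes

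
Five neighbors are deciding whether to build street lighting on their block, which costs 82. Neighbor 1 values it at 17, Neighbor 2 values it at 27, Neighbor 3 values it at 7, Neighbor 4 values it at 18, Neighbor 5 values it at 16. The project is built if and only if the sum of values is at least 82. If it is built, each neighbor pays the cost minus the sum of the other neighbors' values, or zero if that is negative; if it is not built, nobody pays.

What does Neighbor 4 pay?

Total value 85 ≥ cost 82, so the project is built.
The other neighbors' values sum to 67.
Cost minus that sum is 82 - 67 = 15.

15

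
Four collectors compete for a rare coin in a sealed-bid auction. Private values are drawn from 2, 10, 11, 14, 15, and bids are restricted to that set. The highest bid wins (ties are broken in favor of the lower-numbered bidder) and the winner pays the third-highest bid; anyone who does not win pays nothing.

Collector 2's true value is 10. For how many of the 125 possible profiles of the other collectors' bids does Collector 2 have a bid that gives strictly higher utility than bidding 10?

Others bid (2, 2, 11): truth gives 0; bid 11 gives 8 > 0. Violating.
Others bid (2, 2, 14): truth gives 0; bid 14 gives 8 > 0. Violating.
Others bid (2, 2, 15): truth gives 0; bid 15 gives 8 > 0. Violating.
Others bid (2, 11, 2): truth gives 0; bid 11 gives 8 > 0. Violating.
Others bid (2, 2, 2): truth gives 8; no alternative beats it.
Others bid (2, 2, 10): truth gives 8; no alternative beats it.
(Checking all 125 profiles: 9 have a profitable deviation, 116 do not.)

9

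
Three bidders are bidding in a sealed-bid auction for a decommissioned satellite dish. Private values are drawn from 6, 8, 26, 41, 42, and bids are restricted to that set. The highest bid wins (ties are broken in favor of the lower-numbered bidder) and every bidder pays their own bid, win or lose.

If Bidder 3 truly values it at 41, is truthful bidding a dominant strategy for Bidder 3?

No

Consider the case where Bidder 1 bids 6 and Bidder 2 bids 6.
Truthful bid 41: wins, pays 41, utility 41 - 41 = 0.
Bid 8 instead: wins, pays 8, utility 41 - 8 = 33.
Since 33 > 0, bidding 8 is strictly better here, so truthful bidding is not dominant.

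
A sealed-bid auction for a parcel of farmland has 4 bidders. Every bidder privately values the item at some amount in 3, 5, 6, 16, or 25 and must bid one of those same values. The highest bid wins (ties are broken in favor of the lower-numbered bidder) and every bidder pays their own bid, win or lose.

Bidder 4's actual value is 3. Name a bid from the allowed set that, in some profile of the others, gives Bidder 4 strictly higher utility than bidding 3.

5

Suppose Bidder 1 bids 3, Bidder 2 bids 3 and Bidder 3 bids 3.
Bid 3: loses but pays 3, utility -3.
Bid 5: wins, pays 5, utility 3 - 5 = -2.
So bidding 5 beats truth here (-2 > -3).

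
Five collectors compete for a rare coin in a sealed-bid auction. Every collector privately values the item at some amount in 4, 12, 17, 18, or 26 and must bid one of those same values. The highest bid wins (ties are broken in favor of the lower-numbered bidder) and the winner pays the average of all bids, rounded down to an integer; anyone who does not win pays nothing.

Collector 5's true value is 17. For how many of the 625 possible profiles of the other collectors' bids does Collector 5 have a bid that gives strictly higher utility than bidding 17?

Others bid (4, 4, 4, 4): truth gives 11; bid 12 gives 12 > 11. Violating.
Others bid (4, 4, 4, 17): truth gives 0; bid 18 gives 8 > 0. Violating.
Others bid (4, 4, 4, 18): truth gives 0; bid 26 gives 6 > 0. Violating.
Others bid (4, 4, 12, 17): truth gives 0; bid 18 gives 6 > 0. Violating.
Others bid (4, 4, 4, 12): truth gives 9; no alternative beats it.
Others bid (4, 4, 4, 26): truth gives 0; no alternative beats it.
(Checking all 625 profiles: 179 have a profitable deviation, 446 do not.)

179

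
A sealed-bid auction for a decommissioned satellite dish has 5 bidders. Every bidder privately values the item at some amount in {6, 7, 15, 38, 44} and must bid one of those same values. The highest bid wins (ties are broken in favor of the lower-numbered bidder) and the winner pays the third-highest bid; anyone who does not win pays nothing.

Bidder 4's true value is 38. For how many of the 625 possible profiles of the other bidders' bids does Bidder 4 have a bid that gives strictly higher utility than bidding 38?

108

Others bid (6, 6, 6, 44): truth gives 0; bid 44 gives 32 > 0. Violating.
Others bid (6, 6, 7, 44): truth gives 0; bid 44 gives 31 > 0. Violating.
Others bid (6, 6, 15, 44): truth gives 0; bid 44 gives 23 > 0. Violating.
Others bid (6, 6, 38, 6): truth gives 0; bid 44 gives 32 > 0. Violating.
Others bid (6, 6, 6, 6): truth gives 32; no alternative beats it.
Others bid (6, 6, 6, 7): truth gives 32; no alternative beats it.
(Checking all 625 profiles: 108 have a profitable deviation, 517 do not.)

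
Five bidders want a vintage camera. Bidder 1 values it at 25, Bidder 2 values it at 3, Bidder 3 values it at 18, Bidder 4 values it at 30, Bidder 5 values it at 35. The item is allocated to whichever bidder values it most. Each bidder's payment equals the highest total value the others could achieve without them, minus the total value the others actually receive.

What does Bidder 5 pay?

Bidder 5 has the highest value and receives the item.
Without Bidder 5, the item would go to the next-highest value, 30, so the others could achieve 30.
With Bidder 5 present and winning, the others receive nothing, so their total is 0.
Payment = 30 - 0 = 30.

30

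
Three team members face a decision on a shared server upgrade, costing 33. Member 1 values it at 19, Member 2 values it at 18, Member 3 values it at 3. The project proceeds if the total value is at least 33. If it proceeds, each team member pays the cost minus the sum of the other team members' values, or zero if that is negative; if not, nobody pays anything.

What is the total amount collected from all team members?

23

Total value 40 ≥ cost 33, so it is built.
Member 1: others sum to 21; max(0, 33 - 21) = 12.
Member 2: others sum to 22; max(0, 33 - 22) = 11.
Member 3: others sum to 37; max(0, 33 - 37) = 0.
Total collected = 12 + 11 + 0 = 23.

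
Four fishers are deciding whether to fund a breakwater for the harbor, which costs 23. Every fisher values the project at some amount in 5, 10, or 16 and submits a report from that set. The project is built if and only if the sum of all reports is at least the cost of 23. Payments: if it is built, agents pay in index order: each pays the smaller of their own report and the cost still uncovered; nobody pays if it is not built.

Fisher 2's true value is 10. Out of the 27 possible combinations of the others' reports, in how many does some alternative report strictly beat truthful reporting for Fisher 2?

26

Others report (5, 5, 10): truth gives 0; report 5 gives 5 > 0. Violating.
Others report (5, 5, 16): truth gives 0; report 5 gives 5 > 0. Violating.
Others report (5, 10, 5): truth gives 0; report 5 gives 5 > 0. Violating.
Others report (5, 10, 10): truth gives 0; report 5 gives 5 > 0. Violating.
Others report (5, 5, 5): truth gives 0; no alternative beats it.
(Checking all 27 profiles: 26 have a profitable deviation, 1 does not.)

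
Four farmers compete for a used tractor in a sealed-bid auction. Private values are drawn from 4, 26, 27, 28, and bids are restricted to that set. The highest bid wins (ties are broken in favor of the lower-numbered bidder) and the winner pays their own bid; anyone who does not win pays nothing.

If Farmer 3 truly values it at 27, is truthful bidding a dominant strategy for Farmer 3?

Consider the case where Farmer 1 bids 4, Farmer 2 bids 4 and Farmer 4 bids 4.
Truthful bid 27: wins, pays 27, utility 27 - 27 = 0.
Bid 26 instead: wins, pays 26, utility 27 - 26 = 1.
Since 1 > 0, bidding 26 is strictly better here, so truthful bidding is not dominant.

No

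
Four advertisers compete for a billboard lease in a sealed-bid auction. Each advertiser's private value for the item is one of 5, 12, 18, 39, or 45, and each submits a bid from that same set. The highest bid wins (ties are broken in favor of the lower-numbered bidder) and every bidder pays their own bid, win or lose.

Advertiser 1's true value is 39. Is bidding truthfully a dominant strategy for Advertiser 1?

No

Consider the case where Advertiser 2 bids 5, Advertiser 3 bids 5 and Advertiser 4 bids 5.
Truthful bid 39: wins, pays 39, utility 39 - 39 = 0.
Bid 5 instead: wins, pays 5, utility 39 - 5 = 34.
Since 34 > 0, bidding 5 is strictly better here, so truthful bidding is not dominant.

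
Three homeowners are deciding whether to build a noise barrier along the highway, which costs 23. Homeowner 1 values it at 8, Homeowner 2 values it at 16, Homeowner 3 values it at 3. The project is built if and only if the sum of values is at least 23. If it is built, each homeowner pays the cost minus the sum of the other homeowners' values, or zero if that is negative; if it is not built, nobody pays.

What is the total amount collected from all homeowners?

16

Total value 27 ≥ cost 23, so it is built.
Homeowner 1: others sum to 19; max(0, 23 - 19) = 4.
Homeowner 2: others sum to 11; max(0, 23 - 11) = 12.
Homeowner 3: others sum to 24; max(0, 23 - 24) = 0.
Total collected = 4 + 12 + 0 = 16.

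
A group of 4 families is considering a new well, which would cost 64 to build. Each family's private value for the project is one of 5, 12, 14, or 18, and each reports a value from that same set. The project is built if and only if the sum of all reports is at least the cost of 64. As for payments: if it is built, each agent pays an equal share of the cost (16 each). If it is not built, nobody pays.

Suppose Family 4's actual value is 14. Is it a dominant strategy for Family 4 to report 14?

No

Consider the case where Family 1 reports 14, Family 2 reports 18 and Family 3 reports 18.
Truthful report 14: project built, pays 16, utility 14 - 16 = -2.
Report 5 instead: project not built, utility 0.
Since 0 > -2, reporting 5 is strictly better here, so truthful reporting is not dominant.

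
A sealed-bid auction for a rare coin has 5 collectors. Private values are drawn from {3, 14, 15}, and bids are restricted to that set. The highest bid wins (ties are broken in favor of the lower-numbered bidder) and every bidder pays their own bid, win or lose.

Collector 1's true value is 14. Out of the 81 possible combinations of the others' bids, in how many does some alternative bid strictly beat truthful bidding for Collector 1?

Others bid (3, 3, 3, 3): truth gives 0; bid 3 gives 11 > 0. Violating.
Others bid (3, 3, 3, 15): truth gives -14; bid 15 gives -1 > -14. Violating.
Others bid (3, 3, 14, 15): truth gives -14; bid 15 gives -1 > -14. Violating.
Others bid (3, 3, 15, 3): truth gives -14; bid 15 gives -1 > -14. Violating.
Others bid (3, 3, 3, 14): truth gives 0; no alternative beats it.
Others bid (3, 3, 14, 3): truth gives 0; no alternative beats it.
(Checking all 81 profiles: 66 have a profitable deviation, 15 do not.)

66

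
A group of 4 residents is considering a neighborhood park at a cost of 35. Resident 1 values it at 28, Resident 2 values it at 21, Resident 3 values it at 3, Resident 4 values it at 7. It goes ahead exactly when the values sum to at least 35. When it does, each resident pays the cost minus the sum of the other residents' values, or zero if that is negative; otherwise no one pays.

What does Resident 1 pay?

Total value 59 ≥ cost 35, so the project is built.
The other residents' values sum to 31.
Cost minus that sum is 35 - 31 = 4.

4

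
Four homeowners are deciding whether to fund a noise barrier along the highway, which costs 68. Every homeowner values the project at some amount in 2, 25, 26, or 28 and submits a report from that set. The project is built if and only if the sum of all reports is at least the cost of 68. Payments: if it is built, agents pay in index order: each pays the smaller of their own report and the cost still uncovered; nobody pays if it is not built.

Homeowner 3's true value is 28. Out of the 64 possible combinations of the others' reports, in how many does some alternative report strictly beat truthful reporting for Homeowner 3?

45

Others report (2, 25, 25): truth gives 0; report 25 gives 3 > 0. Violating.
Others report (2, 25, 26): truth gives 0; report 25 gives 3 > 0. Violating.
Others report (2, 25, 28): truth gives 0; report 25 gives 3 > 0. Violating.
Others report (2, 26, 25): truth gives 0; report 25 gives 3 > 0. Violating.
Others report (2, 2, 2): truth gives 0; no alternative beats it.
Others report (2, 2, 25): truth gives 0; no alternative beats it.
(Checking all 64 profiles: 45 have a profitable deviation, 19 do not.)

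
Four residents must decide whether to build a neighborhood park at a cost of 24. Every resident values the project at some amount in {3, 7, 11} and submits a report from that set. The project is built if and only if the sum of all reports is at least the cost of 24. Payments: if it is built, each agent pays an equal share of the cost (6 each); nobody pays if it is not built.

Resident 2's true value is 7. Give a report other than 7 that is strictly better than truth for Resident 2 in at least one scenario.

11

Suppose Resident 1 reports 3, Resident 3 reports 3 and Resident 4 reports 7.
Report 7: project not built, utility 0.
Report 11: project built, pays 6, utility 7 - 6 = 1.
So reporting 11 beats truth here (1 > 0).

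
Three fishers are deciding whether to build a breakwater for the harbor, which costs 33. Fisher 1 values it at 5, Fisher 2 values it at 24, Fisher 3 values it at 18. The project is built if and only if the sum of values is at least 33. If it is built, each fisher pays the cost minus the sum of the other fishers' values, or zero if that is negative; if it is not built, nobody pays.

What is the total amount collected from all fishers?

14

Total value 47 ≥ cost 33, so it is built.
Fisher 1: others sum to 42; max(0, 33 - 42) = 0.
Fisher 2: others sum to 23; max(0, 33 - 23) = 10.
Fisher 3: others sum to 29; max(0, 33 - 29) = 4.
Total collected = 0 + 10 + 4 = 14.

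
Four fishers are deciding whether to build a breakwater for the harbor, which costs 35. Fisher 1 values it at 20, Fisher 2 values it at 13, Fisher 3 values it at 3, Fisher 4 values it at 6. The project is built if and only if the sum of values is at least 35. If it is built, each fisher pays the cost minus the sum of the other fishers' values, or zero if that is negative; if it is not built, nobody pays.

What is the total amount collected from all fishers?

Total value 42 ≥ cost 35, so it is built.
Fisher 1: others sum to 22; max(0, 35 - 22) = 13.
Fisher 2: others sum to 29; max(0, 35 - 29) = 6.
Fisher 3: others sum to 39; max(0, 35 - 39) = 0.
Fisher 4: others sum to 36; max(0, 35 - 36) = 0.
Total collected = 13 + 6 + 0 + 0 = 19.

19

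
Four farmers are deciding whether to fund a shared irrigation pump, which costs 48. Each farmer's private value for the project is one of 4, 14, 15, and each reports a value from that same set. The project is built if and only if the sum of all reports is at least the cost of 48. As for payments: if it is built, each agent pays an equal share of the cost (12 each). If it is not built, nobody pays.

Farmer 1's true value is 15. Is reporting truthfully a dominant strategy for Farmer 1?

Yes

Check each profile of the others' reports and compare truth against every alternative report.
Others report (4, 14, 15): truth gives 3, best alternative gives 0.
Others report (4, 15, 14): truth gives 3, best alternative gives 0.
Others report (14, 4, 15): truth gives 3, best alternative gives 0.
Others report (14, 15, 4): truth gives 3, best alternative gives 0.
Others report (15, 4, 14): truth gives 3, best alternative gives 0.
Others report (15, 14, 4): truth gives 3, best alternative gives 0.
(Remaining 21 profiles checked similarly; truth is weakly best in each.)
In every case the truthful report is at least as good as any alternative, so it is a dominant strategy.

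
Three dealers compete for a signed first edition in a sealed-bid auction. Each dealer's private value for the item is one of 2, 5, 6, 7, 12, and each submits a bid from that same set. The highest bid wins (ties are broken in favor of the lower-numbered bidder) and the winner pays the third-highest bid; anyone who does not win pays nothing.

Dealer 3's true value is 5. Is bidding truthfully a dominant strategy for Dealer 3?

Consider the case where Dealer 1 bids 2 and Dealer 2 bids 5.
Truthful bid 5: loses, pays 0, utility 0.
Bid 6 instead: wins, pays 2, utility 5 - 2 = 3.
Since 3 > 0, bidding 6 is strictly better here, so truthful bidding is not dominant.

No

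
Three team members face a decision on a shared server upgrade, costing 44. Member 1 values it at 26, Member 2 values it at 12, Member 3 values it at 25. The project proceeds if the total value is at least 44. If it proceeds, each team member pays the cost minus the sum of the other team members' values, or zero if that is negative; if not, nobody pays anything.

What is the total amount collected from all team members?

Total value 63 ≥ cost 44, so it is built.
Member 1: others sum to 37; max(0, 44 - 37) = 7.
Member 2: others sum to 51; max(0, 44 - 51) = 0.
Member 3: others sum to 38; max(0, 44 - 38) = 6.
Total collected = 7 + 0 + 6 = 13.

13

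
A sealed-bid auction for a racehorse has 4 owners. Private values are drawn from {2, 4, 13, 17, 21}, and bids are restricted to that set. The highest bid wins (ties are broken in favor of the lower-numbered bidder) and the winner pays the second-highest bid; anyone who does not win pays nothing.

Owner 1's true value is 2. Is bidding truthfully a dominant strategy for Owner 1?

Check each profile of the others' bids and compare truth against every alternative bid.
Others bid (2, 2, 4): truth gives 0, best alternative gives -2.
Others bid (2, 4, 2): truth gives 0, best alternative gives -2.
Others bid (2, 4, 4): truth gives 0, best alternative gives -2.
Others bid (4, 2, 2): truth gives 0, best alternative gives -2.
Others bid (4, 2, 4): truth gives 0, best alternative gives -2.
Others bid (4, 4, 2): truth gives 0, best alternative gives -2.
(Remaining 119 profiles checked similarly; truth is weakly best in each.)
In every case the truthful bid is at least as good as any alternative, so it is a dominant strategy.

Yes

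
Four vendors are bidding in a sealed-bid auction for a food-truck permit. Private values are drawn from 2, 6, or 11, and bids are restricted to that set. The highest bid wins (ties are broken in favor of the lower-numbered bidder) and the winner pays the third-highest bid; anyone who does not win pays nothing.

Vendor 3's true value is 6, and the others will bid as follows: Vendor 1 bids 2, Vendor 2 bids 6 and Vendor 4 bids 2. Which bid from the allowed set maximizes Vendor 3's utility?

11

Bid 2: loses, pays 0, utility 0.
Bid 6: loses, pays 0, utility 0.
Bid 11: wins, pays 2, utility 6 - 2 = 4.
The best choice is 11 with utility 4.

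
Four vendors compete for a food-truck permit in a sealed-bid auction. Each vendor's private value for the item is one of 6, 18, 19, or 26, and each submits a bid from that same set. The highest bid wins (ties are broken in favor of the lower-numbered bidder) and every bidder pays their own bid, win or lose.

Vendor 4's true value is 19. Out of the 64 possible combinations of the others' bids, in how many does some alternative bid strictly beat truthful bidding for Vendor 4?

57

Others bid (6, 6, 6): truth gives 0; bid 18 gives 1 > 0. Violating.
Others bid (6, 6, 19): truth gives -19; bid 6 gives -6 > -19. Violating.
Others bid (6, 6, 26): truth gives -19; bid 6 gives -6 > -19. Violating.
Others bid (6, 18, 19): truth gives -19; bid 6 gives -6 > -19. Violating.
Others bid (6, 6, 18): truth gives 0; no alternative beats it.
Others bid (6, 18, 6): truth gives 0; no alternative beats it.
(Checking all 64 profiles: 57 have a profitable deviation, 7 do not.)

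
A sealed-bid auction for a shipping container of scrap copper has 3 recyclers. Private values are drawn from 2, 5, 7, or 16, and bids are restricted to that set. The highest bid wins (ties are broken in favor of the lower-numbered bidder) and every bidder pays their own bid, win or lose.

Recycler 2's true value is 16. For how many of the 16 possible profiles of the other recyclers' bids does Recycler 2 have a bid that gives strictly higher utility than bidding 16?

Others bid (2, 2): truth gives 0; bid 5 gives 11 > 0. Violating.
Others bid (2, 5): truth gives 0; bid 5 gives 11 > 0. Violating.
Others bid (2, 7): truth gives 0; bid 7 gives 9 > 0. Violating.
Others bid (5, 2): truth gives 0; bid 7 gives 9 > 0. Violating.
Others bid (2, 16): truth gives 0; no alternative beats it.
Others bid (5, 16): truth gives 0; no alternative beats it.
(Checking all 16 profiles: 10 have a profitable deviation, 6 do not.)

10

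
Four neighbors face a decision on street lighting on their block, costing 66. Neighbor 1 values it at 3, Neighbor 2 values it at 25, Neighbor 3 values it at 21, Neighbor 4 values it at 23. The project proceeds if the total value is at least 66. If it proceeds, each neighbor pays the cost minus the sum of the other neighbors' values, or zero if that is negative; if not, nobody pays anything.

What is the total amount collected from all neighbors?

51

Total value 72 ≥ cost 66, so it is built.
Neighbor 1: others sum to 69; max(0, 66 - 69) = 0.
Neighbor 2: others sum to 47; max(0, 66 - 47) = 19.
Neighbor 3: others sum to 51; max(0, 66 - 51) = 15.
Neighbor 4: others sum to 49; max(0, 66 - 49) = 17.
Total collected = 0 + 19 + 15 + 17 = 51.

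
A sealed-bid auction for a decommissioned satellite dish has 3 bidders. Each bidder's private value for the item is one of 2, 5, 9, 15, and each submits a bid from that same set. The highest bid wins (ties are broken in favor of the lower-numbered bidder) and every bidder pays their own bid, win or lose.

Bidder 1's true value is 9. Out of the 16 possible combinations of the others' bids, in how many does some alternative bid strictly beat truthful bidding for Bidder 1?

11

Others bid (2, 2): truth gives 0; bid 2 gives 7 > 0. Violating.
Others bid (2, 5): truth gives 0; bid 5 gives 4 > 0. Violating.
Others bid (2, 15): truth gives -9; bid 2 gives -2 > -9. Violating.
Others bid (5, 2): truth gives 0; bid 5 gives 4 > 0. Violating.
Others bid (2, 9): truth gives 0; no alternative beats it.
Others bid (5, 9): truth gives 0; no alternative beats it.
(Checking all 16 profiles: 11 have a profitable deviation, 5 do not.)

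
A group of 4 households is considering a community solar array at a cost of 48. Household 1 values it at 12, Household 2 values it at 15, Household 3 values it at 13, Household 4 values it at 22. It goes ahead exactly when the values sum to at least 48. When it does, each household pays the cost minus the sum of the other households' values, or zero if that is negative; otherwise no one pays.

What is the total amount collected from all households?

9

Total value 62 ≥ cost 48, so it is built.
Household 1: others sum to 50; max(0, 48 - 50) = 0.
Household 2: others sum to 47; max(0, 48 - 47) = 1.
Household 3: others sum to 49; max(0, 48 - 49) = 0.
Household 4: others sum to 40; max(0, 48 - 40) = 8.
Total collected = 0 + 1 + 0 + 8 = 9.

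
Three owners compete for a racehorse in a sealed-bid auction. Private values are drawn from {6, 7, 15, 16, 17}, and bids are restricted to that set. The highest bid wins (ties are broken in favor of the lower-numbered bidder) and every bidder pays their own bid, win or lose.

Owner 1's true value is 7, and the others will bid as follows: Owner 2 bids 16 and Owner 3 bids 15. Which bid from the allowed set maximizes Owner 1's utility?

Bid 6: loses but pays 6, utility -6.
Bid 7: loses but pays 7, utility -7.
Bid 15: loses but pays 15, utility -15.
Bid 16: wins, pays 16, utility 7 - 16 = -9.
Bid 17: wins, pays 17, utility 7 - 17 = -10.
The best choice is 6 with utility -6.

6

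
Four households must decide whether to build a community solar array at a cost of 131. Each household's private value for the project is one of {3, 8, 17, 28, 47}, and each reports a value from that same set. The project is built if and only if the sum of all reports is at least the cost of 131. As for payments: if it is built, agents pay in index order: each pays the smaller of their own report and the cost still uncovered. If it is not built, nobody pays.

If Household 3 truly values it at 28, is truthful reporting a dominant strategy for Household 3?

No

Consider the case where Household 1 reports 28, Household 2 reports 47 and Household 4 reports 47.
Truthful report 28: project built, pays 28, utility 28 - 28 = 0.
Report 17 instead: project built, pays 17, utility 28 - 17 = 11.
Since 11 > 0, reporting 17 is strictly better here, so truthful reporting is not dominant.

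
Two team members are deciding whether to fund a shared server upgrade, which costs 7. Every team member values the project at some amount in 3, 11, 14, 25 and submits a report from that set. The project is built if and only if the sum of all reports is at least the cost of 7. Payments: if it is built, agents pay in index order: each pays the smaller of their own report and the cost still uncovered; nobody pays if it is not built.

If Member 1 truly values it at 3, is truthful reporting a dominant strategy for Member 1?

Yes

Check each profile of the others' reports and compare truth against every alternative report.
Others report (3): truth gives 0, best alternative gives -4.
Others report (11): truth gives 0, best alternative gives -4.
Others report (14): truth gives 0, best alternative gives -4.
Others report (25): truth gives 0, best alternative gives -4.
In every case the truthful report is at least as good as any alternative, so it is a dominant strategy.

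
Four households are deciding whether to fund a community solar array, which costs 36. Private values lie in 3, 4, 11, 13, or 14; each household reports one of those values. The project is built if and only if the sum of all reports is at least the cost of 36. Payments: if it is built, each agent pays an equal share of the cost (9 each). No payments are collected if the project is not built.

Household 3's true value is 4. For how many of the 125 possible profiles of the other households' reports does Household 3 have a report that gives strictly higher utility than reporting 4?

3

Others report (4, 14, 14): truth gives -5; report 3 gives 0 > -5. Violating.
Others report (14, 4, 14): truth gives -5; report 3 gives 0 > -5. Violating.
Others report (14, 14, 4): truth gives -5; report 3 gives 0 > -5. Violating.
Others report (3, 3, 3): truth gives 0; no alternative beats it.
Others report (3, 3, 4): truth gives 0; no alternative beats it.
(Checking all 125 profiles: 3 have a profitable deviation, 122 do not.)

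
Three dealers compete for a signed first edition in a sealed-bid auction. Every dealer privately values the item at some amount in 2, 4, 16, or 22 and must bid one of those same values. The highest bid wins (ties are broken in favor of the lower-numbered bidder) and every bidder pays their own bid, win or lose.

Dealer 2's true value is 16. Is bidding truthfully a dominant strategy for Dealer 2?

No

Consider the case where Dealer 1 bids 2 and Dealer 3 bids 2.
Truthful bid 16: wins, pays 16, utility 16 - 16 = 0.
Bid 4 instead: wins, pays 4, utility 16 - 4 = 12.
Since 12 > 0, bidding 4 is strictly better here, so truthful bidding is not dominant.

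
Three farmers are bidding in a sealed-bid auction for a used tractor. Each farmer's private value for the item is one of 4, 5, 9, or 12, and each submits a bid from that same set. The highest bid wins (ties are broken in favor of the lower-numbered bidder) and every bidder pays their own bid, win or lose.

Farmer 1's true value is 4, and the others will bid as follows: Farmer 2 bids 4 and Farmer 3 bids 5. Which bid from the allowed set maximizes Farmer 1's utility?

5

Bid 4: loses but pays 4, utility -4.
Bid 5: wins, pays 5, utility 4 - 5 = -1.
Bid 9: wins, pays 9, utility 4 - 9 = -5.
Bid 12: wins, pays 12, utility 4 - 12 = -8.
The best choice is 5 with utility -1.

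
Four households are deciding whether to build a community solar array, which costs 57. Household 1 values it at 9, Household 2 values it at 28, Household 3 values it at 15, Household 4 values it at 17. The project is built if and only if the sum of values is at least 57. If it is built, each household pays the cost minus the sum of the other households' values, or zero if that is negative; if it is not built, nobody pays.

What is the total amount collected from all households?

Total value 69 ≥ cost 57, so it is built.
Household 1: others sum to 60; max(0, 57 - 60) = 0.
Household 2: others sum to 41; max(0, 57 - 41) = 16.
Household 3: others sum to 54; max(0, 57 - 54) = 3.
Household 4: others sum to 52; max(0, 57 - 52) = 5.
Total collected = 0 + 16 + 3 + 5 = 24.

24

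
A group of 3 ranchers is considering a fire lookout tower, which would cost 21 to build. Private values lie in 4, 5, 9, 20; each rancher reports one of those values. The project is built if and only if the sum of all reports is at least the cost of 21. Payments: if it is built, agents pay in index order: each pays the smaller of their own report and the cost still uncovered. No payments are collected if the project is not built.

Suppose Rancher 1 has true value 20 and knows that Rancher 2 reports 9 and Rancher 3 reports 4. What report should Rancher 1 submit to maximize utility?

9

Report 4: project not built, utility 0.
Report 5: project not built, utility 0.
Report 9: project built, pays 9, utility 20 - 9 = 11.
Report 20: project built, pays 20, utility 20 - 20 = 0.
The best choice is 9 with utility 11.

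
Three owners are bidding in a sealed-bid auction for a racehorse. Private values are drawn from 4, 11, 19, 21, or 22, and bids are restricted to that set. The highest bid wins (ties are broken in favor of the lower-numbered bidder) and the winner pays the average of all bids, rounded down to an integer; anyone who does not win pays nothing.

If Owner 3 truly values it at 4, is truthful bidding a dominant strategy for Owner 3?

Check each profile of the others' bids and compare truth against every alternative bid.
Others bid (4, 4): truth gives 0, best alternative gives -2.
Others bid (4, 11): truth gives 0, best alternative gives 0.
Others bid (4, 19): truth gives 0, best alternative gives 0.
Others bid (4, 21): truth gives 0, best alternative gives 0.
Others bid (4, 22): truth gives 0, best alternative gives 0.
Others bid (11, 4): truth gives 0, best alternative gives 0.
(Remaining 19 profiles checked similarly; truth is weakly best in each.)
In every case the truthful bid is at least as good as any alternative, so it is a dominant strategy.

Yes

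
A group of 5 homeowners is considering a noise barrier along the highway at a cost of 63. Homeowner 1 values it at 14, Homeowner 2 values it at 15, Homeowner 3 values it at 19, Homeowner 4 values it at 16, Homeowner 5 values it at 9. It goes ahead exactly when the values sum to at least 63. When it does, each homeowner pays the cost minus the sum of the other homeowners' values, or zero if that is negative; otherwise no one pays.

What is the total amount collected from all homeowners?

Total value 73 ≥ cost 63, so it is built.
Homeowner 1: others sum to 59; max(0, 63 - 59) = 4.
Homeowner 2: others sum to 58; max(0, 63 - 58) = 5.
Homeowner 3: others sum to 54; max(0, 63 - 54) = 9.
Homeowner 4: others sum to 57; max(0, 63 - 57) = 6.
Homeowner 5: others sum to 64; max(0, 63 - 64) = 0.
Total collected = 4 + 5 + 9 + 6 + 0 = 24.

24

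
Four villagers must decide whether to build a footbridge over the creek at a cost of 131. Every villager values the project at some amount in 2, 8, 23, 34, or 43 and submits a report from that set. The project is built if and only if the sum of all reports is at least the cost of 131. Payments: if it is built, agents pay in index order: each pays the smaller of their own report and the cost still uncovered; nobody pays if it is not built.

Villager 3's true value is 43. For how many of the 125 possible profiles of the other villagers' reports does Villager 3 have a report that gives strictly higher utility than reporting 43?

Others report (23, 34, 43): truth gives 0; report 34 gives 9 > 0. Violating.
Others report (23, 43, 34): truth gives 0; report 34 gives 9 > 0. Violating.
Others report (23, 43, 43): truth gives 0; report 23 gives 20 > 0. Violating.
Others report (34, 23, 43): truth gives 0; report 34 gives 9 > 0. Violating.
Others report (2, 2, 2): truth gives 0; no alternative beats it.
Others report (2, 2, 8): truth gives 0; no alternative beats it.
(Checking all 125 profiles: 17 have a profitable deviation, 108 do not.)

17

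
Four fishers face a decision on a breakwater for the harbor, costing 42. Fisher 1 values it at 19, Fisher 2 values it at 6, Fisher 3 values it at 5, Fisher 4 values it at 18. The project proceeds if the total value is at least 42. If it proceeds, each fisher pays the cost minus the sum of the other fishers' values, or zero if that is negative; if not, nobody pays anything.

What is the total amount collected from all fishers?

Total value 48 ≥ cost 42, so it is built.
Fisher 1: others sum to 29; max(0, 42 - 29) = 13.
Fisher 2: others sum to 42; max(0, 42 - 42) = 0.
Fisher 3: others sum to 43; max(0, 42 - 43) = 0.
Fisher 4: others sum to 30; max(0, 42 - 30) = 12.
Total collected = 13 + 0 + 0 + 12 = 25.

25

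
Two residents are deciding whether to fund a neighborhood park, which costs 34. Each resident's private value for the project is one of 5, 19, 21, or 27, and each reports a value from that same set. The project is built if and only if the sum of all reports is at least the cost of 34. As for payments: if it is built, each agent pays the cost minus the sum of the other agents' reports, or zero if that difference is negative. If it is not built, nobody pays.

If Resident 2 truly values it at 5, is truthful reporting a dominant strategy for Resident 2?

Check each profile of the others' reports and compare truth against every alternative report.
Others report (19): truth gives 0, best alternative gives -10.
Others report (21): truth gives 0, best alternative gives -8.
Others report (27): truth gives 0, best alternative gives -2.
Others report (5): truth gives 0, best alternative gives 0.
In every case the truthful report is at least as good as any alternative, so it is a dominant strategy.

Yes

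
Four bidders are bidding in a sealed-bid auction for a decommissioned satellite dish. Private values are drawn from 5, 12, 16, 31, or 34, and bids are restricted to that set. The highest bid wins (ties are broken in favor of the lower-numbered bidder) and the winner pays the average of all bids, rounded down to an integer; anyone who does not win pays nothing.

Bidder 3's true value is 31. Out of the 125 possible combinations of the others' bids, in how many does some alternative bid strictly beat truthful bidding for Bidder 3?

Others bid (5, 5, 5): truth gives 20; bid 12 gives 25 > 20. Violating.
Others bid (5, 5, 12): truth gives 18; bid 12 gives 23 > 18. Violating.
Others bid (5, 5, 16): truth gives 17; bid 16 gives 21 > 17. Violating.
Others bid (5, 5, 34): truth gives 0; bid 34 gives 12 > 0. Violating.
Others bid (5, 5, 31): truth gives 13; no alternative beats it.
Others bid (5, 12, 31): truth gives 12; no alternative beats it.
(Checking all 125 profiles: 54 have a profitable deviation, 71 do not.)

54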